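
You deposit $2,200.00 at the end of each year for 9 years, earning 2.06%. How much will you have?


Formula: FV = PMT * ((1+r)^n - 1) / r
Growth factor: (1 + 0.0206)^9 = 1.201434
Numerator: 1.201434 - 1 = 0.201434
FV = $2,200.00 * 0.201434 / 0.0206 = $21,512.42

$21,512.42


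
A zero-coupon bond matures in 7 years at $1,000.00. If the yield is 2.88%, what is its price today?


Formula: Price = FV / (1 + r)^n
Substituting: Price = $1,000.00 / (1 + 0.0288)^7
Discount factor: (1.0288)^7 = 1.219879
Price = $1,000.00 / 1.219879 = $819.75

$819.75


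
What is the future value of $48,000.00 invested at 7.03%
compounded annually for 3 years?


Formula: FV = P * (1 + r)^n
Substituting: FV = $48,000.00 * (1 + 0.0703)^3
Growth factor: (1.0703)^3 = 1.226074
FV = $48,000.00 * 1.226074 = $58,851.54

$58,851.54


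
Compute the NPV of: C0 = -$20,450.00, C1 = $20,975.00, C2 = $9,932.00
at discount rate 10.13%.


Formula: NPV = C0 + C1/(1+r) + C2/(1+r)^2
Discount C1: $20,975.00 / (1 + 0.1013) = $19,045.67
Discount C2: $9,932.00 / (1 + 0.1013)^2 = $8,188.90
NPV = -$20,450.00 + $19,045.67 + $8,188.90 = $6,784.57

$6,784.57


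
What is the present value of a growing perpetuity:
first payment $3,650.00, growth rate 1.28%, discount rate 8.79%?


Formula: PV = C / (r - g)
Spread: r - g = 0.0879 - 0.0128 = 0.0751
Substituting: PV = $3,650.00 / 0.0751
PV = $48,601.86

$48,601.86


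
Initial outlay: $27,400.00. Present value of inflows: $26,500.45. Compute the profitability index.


Formula: PI = PV(cash flows) / initial investment
Substituting: PI = $26,500.45 / $27,400.00
PI = 0.9672

0.9672


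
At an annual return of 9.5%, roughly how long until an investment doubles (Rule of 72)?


Formula: Years ≈ 72 / r
Substituting: Years ≈ 72 / 9.5
Years ≈ 7.6

7.6 years


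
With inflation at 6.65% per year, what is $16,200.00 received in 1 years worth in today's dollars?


Formula: Real value = nominal / (1 + inflation)^years
Price level: (1 + 0.0665)^1 = 1.0665
Real value = $16,200.00 / 1.0665 = $15,189.87

$15,189.87


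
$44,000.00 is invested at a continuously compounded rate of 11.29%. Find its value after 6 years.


Formula: FV = P * e^(r*t)
Exponent: r*t = 0.1129 * 6 = 0.6774
e^(0.6774) = 1.968752
FV = $44,000.00 * 1.968752 = $86,625.10

$86,625.10


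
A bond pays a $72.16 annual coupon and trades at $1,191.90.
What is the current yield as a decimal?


Formula: Current yield = annual coupon / price
Substituting: CY = $72.16 / $1,191.90
CY = 0.060542

0.060542


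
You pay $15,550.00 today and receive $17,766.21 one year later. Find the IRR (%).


Formula: IRR = C1/C0 - 1
Substituting: IRR = $17,766.21 / $15,550.00 - 1
Ratio: 1.142522 - 1 = 0.142522
IRR = 14.2522%

14.2522%


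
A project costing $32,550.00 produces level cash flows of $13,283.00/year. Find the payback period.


Formula: Payback = investment / annual cash flow
Substituting: Payback = $32,550.00 / $13,283.00
Payback = 2.4505 years

2.4505 years


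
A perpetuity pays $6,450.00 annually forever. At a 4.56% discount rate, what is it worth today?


Formula: PV = C / r
Substituting: PV = $6,450.00 / 0.0456
PV = $141,447.37

$141,447.37


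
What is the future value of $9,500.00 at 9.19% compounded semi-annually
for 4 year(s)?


Formula: FV = P * (1 + r/m)^(m*t)
Period rate: r/m = 0.0919 / 2 = 0.04595
Total periods: m*t = 2 * 4 = 8
Growth factor: (1 + 0.04595)^8 = 1.432476
FV = $9,500.00 * 1.432476 = $13,608.52

$13,608.52


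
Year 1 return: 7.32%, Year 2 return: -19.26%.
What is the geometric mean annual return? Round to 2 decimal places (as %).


Formula: Geometric mean = ((1+r1)*(1+r2))^(1/2) - 1
Product: (1 + 0.0732) * (1 + -0.1926) = 1.0732 * 0.8074 = 0.866502
Square root: 0.866502^0.5 = 0.930861
Geometric mean = 0.930861 - 1 = -0.069139
As percentage: -6.91%

-6.91%


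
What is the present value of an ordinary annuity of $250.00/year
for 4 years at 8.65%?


Formula: PV = PMT * (1 - (1+r)^(-n)) / r
Discount factor: (1 + 0.0865)^(-4) = 0.717598
Bracket: 1 - 0.717598 = 0.282402
PV = $250.00 * 0.282402 / 0.0865 = $816.19

$816.19


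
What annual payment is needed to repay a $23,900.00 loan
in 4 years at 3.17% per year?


Formula: PMT = PV * r / (1 - (1+r)^(-n))
Denominator: 1 - (1 + 0.0317)^(-4) = 0.117355
Numerator: $23,900.00 * 0.0317 = 757.63
PMT = 757.63 / 0.117355 = $6,455.91

$6,455.91


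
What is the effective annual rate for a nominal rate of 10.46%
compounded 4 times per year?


Formula: EAR = (1 + r/m)^m - 1
Period rate: r/m = 0.1046 / 4 = 0.02615
Compounding: (1 + 0.02615)^4 = 1.108775
EAR = 1.108775 - 1 = 0.108775

0.108775


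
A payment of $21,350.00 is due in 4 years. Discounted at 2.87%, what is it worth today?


Formula: PV = FV / (1 + r)^n
Substituting: PV = $21,350.00 / (1 + 0.0287)^4
Discount factor: (1.0287)^4 = 1.119837
PV = $21,350.00 / 1.119837 = $19,065.27

$19,065.27


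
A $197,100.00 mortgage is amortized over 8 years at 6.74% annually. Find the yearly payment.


Formula: PMT = PV * r / (1 - (1+r)^(-n))
Denominator: 1 - (1 + 0.0674)^(-8) = 0.406552
Numerator: $197,100.00 * 0.0674 = 13284.54
PMT = 13284.54 / 0.406552 = $32,676.09

$32,676.09


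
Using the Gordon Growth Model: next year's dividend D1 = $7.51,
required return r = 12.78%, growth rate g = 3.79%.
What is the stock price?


Formula: P = D1 / (r - g)
Spread: r - g = 0.1278 - 0.0379 = 0.0899
Substituting: P = $7.51 / 0.0899
P = $83.54

$83.54


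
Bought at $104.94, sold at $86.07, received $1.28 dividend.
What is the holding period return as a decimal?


Formula: HPR = (P1 - P0 + D) / P0
Gain: $86.07 - $104.94 + $1.28 = -$17.59
HPR = -$17.59 / $104.94 = -0.1676

-0.1676


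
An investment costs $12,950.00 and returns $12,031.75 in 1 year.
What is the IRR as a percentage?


Formula: IRR = C1/C0 - 1
Substituting: IRR = $12,031.75 / $12,950.00 - 1
Ratio: 0.929093 - 1 = -0.070907
IRR = -7.0907%

-7.0907%


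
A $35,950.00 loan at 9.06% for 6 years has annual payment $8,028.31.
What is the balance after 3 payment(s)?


Formula: Balance = PV*(1+r)^k - PMT*((1+r)^k - 1)/r
Growth: (1 + 0.0906)^3 = 1.297169
Accumulated factor: ((1+r)^k - 1)/r = 3.280008
Balance = $35,950.00 * 1.297169 - $8,028.31 * 3.280008
Balance = $20,300.29

$20,300.29


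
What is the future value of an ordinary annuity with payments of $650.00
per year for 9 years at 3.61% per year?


Formula: FV = PMT * ((1+r)^n - 1) / r
Growth factor: (1 + 0.0361)^9 = 1.375989
Numerator: 1.375989 - 1 = 0.375989
FV = $650.00 * 0.375989 / 0.0361 = $6,769.89

$6,769.89


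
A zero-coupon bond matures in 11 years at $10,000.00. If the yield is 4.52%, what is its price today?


Formula: Price = FV / (1 + r)^n
Substituting: Price = $10,000.00 / (1 + 0.0452)^11
Discount factor: (1.0452)^11 = 1.626273
Price = $10,000.00 / 1.626273 = $6,149.03

$6,149.03


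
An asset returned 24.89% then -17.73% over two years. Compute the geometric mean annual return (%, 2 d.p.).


Formula: Geometric mean = ((1+r1)*(1+r2))^(1/2) - 1
Product: (1 + 0.2489) * (1 + -0.1773) = 1.2489 * 0.8227 = 1.02747
Square root: 1.02747^0.5 = 1.013642
Geometric mean = 1.013642 - 1 = 0.013642
As percentage: 1.36%

1.36%


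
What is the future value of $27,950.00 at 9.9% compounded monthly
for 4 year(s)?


Formula: FV = P * (1 + r/m)^(m*t)
Period rate: r/m = 0.099 / 12 = 0.00825
Total periods: m*t = 12 * 4 = 48
Growth factor: (1 + 0.00825)^48 = 1.483457
FV = $27,950.00 * 1.483457 = $41,462.63

$41,462.63


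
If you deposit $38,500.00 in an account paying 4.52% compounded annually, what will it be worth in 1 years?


Formula: FV = P * (1 + r)^n
Substituting: FV = $38,500.00 * (1 + 0.0452)^1
Growth factor: (1.0452)^1 = 1.0452
FV = $38,500.00 * 1.0452 = $40,240.20

$40,240.20


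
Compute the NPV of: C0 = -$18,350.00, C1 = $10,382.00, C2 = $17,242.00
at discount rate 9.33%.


Formula: NPV = C0 + C1/(1+r) + C2/(1+r)^2
Discount C1: $10,382.00 / (1 + 0.0933) = $9,496.02
Discount C2: $17,242.00 / (1 + 0.0933)^2 = $14,424.77
NPV = -$18,350.00 + $9,496.02 + $14,424.77 = $5,570.79

$5,570.79


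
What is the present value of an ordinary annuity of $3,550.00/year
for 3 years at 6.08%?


Formula: PV = PMT * (1 - (1+r)^(-n)) / r
Discount factor: (1 + 0.0608)^(-3) = 0.837721
Bracket: 1 - 0.837721 = 0.162279
PV = $3,550.00 * 0.162279 / 0.0608 = $9,475.16

$9,475.16


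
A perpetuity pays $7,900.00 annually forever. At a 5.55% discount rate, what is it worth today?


Formula: PV = C / r
Substituting: PV = $7,900.00 / 0.0555
PV = $142,342.34

$142,342.34


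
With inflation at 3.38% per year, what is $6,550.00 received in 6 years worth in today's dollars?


Formula: Real value = nominal / (1 + inflation)^years
Price level: (1 + 0.0338)^6 = 1.220729
Real value = $6,550.00 / 1.220729 = $5,365.65

$5,365.65


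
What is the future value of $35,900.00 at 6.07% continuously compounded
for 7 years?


Formula: FV = P * e^(r*t)
Exponent: r*t = 0.0607 * 7 = 0.4249
e^(0.4249) = 1.529437
FV = $35,900.00 * 1.529437 = $54,906.81

$54,906.81


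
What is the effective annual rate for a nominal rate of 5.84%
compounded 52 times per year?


Formula: EAR = (1 + r/m)^m - 1
Period rate: r/m = 0.0584 / 52 = 0.001123
Compounding: (1 + 0.001123)^52 = 1.060104
EAR = 1.060104 - 1 = 0.060104

0.060104


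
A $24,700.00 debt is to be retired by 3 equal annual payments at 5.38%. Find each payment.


Formula: PMT = PV * r / (1 - (1+r)^(-n))
Denominator: 1 - (1 + 0.0538)^(-3) = 0.145474
Numerator: $24,700.00 * 0.0538 = 1328.86
PMT = 1328.86 / 0.145474 = $9,134.71

$9,134.71


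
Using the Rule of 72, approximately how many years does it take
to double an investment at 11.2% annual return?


Formula: Years ≈ 72 / r
Substituting: Years ≈ 72 / 11.2
Years ≈ 6.4

6.4 years


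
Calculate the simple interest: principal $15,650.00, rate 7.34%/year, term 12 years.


Formula: I = P * r * t
Substituting: I = $15,650.00 * 0.0734 * 12
Step: I = $15,650.00 * 0.8808
I = $13,784.52

$13,784.52


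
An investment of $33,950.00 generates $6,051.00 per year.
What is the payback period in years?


Formula: Payback = investment / annual cash flow
Substituting: Payback = $33,950.00 / $6,051.00
Payback = 5.6106 years

5.6106 years


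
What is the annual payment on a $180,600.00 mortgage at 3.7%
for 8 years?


Formula: PMT = PV * r / (1 - (1+r)^(-n))
Denominator: 1 - (1 + 0.037)^(-8) = 0.252227
Numerator: $180,600.00 * 0.037 = 6682.2
PMT = 6682.2 / 0.252227 = $26,492.83

$26,492.83


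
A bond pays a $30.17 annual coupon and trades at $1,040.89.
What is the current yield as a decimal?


Formula: Current yield = annual coupon / price
Substituting: CY = $30.17 / $1,040.89
CY = 0.028985

0.028985


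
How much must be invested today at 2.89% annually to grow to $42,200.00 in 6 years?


Formula: PV = FV / (1 + r)^n
Substituting: PV = $42,200.00 / (1 + 0.0289)^6
Discount factor: (1.0289)^6 = 1.186421
PV = $42,200.00 / 1.186421 = $35,569.15

$35,569.15


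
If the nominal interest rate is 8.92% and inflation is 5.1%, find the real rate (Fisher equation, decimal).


Formula: (1 + r_real) = (1 + r_nom) / (1 + inflation)
Substituting: (1 + r_real) = 1.0892 / 1.051
(1 + r_real) = 1.036346
r_real = 1.036346 - 1 = 0.036346

0.036346


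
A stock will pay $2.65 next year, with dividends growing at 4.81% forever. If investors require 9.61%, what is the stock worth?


Formula: P = D1 / (r - g)
Spread: r - g = 0.0961 - 0.0481 = 0.048
Substituting: P = $2.65 / 0.048
P = $55.21

$55.21


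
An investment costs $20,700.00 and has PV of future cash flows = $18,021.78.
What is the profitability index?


Formula: PI = PV(cash flows) / initial investment
Substituting: PI = $18,021.78 / $20,700.00
PI = 0.8706

0.8706


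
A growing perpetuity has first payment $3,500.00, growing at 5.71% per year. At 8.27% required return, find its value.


Formula: PV = C / (r - g)
Spread: r - g = 0.0827 - 0.0571 = 0.0256
Substituting: PV = $3,500.00 / 0.0256
PV = $136,718.75

$136,718.75


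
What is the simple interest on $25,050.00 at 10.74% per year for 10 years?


Formula: I = P * r * t
Substituting: I = $25,050.00 * 0.1074 * 10
Step: I = $25,050.00 * 1.074
I = $26,903.70

$26,903.70


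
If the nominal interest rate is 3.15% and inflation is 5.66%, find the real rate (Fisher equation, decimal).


Formula: (1 + r_real) = (1 + r_nom) / (1 + inflation)
Substituting: (1 + r_real) = 1.0315 / 1.0566
(1 + r_real) = 0.976245
r_real = 0.976245 - 1 = -0.023755

-0.023755


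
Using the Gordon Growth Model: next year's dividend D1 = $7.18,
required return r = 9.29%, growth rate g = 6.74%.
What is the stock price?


Formula: P = D1 / (r - g)
Spread: r - g = 0.0929 - 0.0674 = 0.0255
Substituting: P = $7.18 / 0.0255
P = $281.57

$281.57


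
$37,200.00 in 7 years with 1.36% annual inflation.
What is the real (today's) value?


Formula: Real value = nominal / (1 + inflation)^years
Price level: (1 + 0.0136)^7 = 1.099173
Real value = $37,200.00 / 1.099173 = $33,843.61

$33,843.61


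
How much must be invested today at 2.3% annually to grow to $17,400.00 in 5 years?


Formula: PV = FV / (1 + r)^n
Substituting: PV = $17,400.00 / (1 + 0.023)^5
Discount factor: (1.023)^5 = 1.120413
PV = $17,400.00 / 1.120413 = $15,529.99

$15,529.99


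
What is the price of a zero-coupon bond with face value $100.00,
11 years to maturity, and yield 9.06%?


Formula: Price = FV / (1 + r)^n
Substituting: Price = $100.00 / (1 + 0.0906)^11
Discount factor: (1.0906)^11 = 2.596094
Price = $100.00 / 2.596094 = $38.52

$38.52


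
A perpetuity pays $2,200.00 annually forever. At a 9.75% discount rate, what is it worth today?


Formula: PV = C / r
Substituting: PV = $2,200.00 / 0.0975
PV = $22,564.10

$22,564.10


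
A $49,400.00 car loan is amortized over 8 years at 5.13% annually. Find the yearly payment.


Formula: PMT = PV * r / (1 - (1+r)^(-n))
Denominator: 1 - (1 + 0.0513)^(-8) = 0.329827
Numerator: $49,400.00 * 0.0513 = 2534.22
PMT = 2534.22 / 0.329827 = $7,683.47

$7,683.47


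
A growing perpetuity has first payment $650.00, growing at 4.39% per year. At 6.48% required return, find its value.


Formula: PV = C / (r - g)
Spread: r - g = 0.0648 - 0.0439 = 0.0209
Substituting: PV = $650.00 / 0.0209
PV = $31,100.48

$31,100.48


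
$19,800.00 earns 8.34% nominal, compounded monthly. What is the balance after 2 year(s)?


Formula: FV = P * (1 + r/m)^(m*t)
Period rate: r/m = 0.0834 / 12 = 0.00695
Total periods: m*t = 12 * 2 = 24
Growth factor: (1 + 0.00695)^24 = 1.180836
FV = $19,800.00 * 1.180836 = $23,380.56

$23,380.56


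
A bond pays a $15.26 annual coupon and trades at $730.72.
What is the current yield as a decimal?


Formula: Current yield = annual coupon / price
Substituting: CY = $15.26 / $730.72
CY = 0.020884

0.020884


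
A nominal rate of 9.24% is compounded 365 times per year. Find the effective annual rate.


Formula: EAR = (1 + r/m)^m - 1
Period rate: r/m = 0.0924 / 365 = 0.000253
Compounding: (1 + 0.000253)^365 = 1.096791
EAR = 1.096791 - 1 = 0.096791

0.096791


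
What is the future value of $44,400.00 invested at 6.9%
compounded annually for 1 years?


Formula: FV = P * (1 + r)^n
Substituting: FV = $44,400.00 * (1 + 0.069)^1
Growth factor: (1.069)^1 = 1.069
FV = $44,400.00 * 1.069 = $47,463.60

$47,463.60


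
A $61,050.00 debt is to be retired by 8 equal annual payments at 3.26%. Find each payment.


Formula: PMT = PV * r / (1 - (1+r)^(-n))
Denominator: 1 - (1 + 0.0326)^(-8) = 0.226353
Numerator: $61,050.00 * 0.0326 = 1990.23
PMT = 1990.23 / 0.226353 = $8,792.61

$8,792.61


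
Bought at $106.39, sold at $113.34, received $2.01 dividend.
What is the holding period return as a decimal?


Formula: HPR = (P1 - P0 + D) / P0
Gain: $113.34 - $106.39 + $2.01 = $8.96
HPR = $8.96 / $106.39 = 0.0842

0.0842


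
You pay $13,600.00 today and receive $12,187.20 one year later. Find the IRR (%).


Formula: IRR = C1/C0 - 1
Substituting: IRR = $12,187.20 / $13,600.00 - 1
Ratio: 0.896118 - 1 = -0.103882
IRR = -10.3882%

-10.3882%


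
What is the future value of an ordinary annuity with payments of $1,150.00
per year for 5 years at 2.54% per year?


Formula: FV = PMT * ((1+r)^n - 1) / r
Growth factor: (1 + 0.0254)^5 = 1.133618
Numerator: 1.133618 - 1 = 0.133618
FV = $1,150.00 * 0.133618 / 0.0254 = $6,049.61

$6,049.61


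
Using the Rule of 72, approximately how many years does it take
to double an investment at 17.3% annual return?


Formula: Years ≈ 72 / r
Substituting: Years ≈ 72 / 17.3
Years ≈ 4.2

4.2 years


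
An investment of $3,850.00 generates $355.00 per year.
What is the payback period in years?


Formula: Payback = investment / annual cash flow
Substituting: Payback = $3,850.00 / $355.00
Payback = 10.8451 years

10.8451 years


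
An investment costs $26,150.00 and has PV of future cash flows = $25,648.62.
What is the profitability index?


Formula: PI = PV(cash flows) / initial investment
Substituting: PI = $25,648.62 / $26,150.00
PI = 0.9808

0.9808


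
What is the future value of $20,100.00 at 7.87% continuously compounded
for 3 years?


Formula: FV = P * e^(r*t)
Exponent: r*t = 0.0787 * 3 = 0.2361
e^(0.2361) = 1.266301
FV = $20,100.00 * 1.266301 = $25,452.65

$25,452.65


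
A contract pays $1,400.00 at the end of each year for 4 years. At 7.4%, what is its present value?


Formula: PV = PMT * (1 - (1+r)^(-n)) / r
Discount factor: (1 + 0.074)^(-4) = 0.751593
Bracket: 1 - 0.751593 = 0.248407
PV = $1,400.00 * 0.248407 / 0.074 = $4,699.59

$4,699.59


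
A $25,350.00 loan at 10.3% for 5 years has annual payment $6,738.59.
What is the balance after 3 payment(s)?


Formula: Balance = PV*(1+r)^k - PMT*((1+r)^k - 1)/r
Growth: (1 + 0.103)^3 = 1.34192
Accumulated factor: ((1+r)^k - 1)/r = 3.319609
Balance = $25,350.00 * 1.34192 - $6,738.59 * 3.319609
Balance = $11,648.18

$11,648.18


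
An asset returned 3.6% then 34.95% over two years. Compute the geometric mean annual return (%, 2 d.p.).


Formula: Geometric mean = ((1+r1)*(1+r2))^(1/2) - 1
Product: (1 + 0.036) * (1 + 0.3495) = 1.036 * 1.3495 = 1.398082
Square root: 1.398082^0.5 = 1.182405
Geometric mean = 1.182405 - 1 = 0.182405
As percentage: 18.24%

18.24%


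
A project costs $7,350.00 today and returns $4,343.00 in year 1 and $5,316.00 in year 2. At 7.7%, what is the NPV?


Formula: NPV = C0 + C1/(1+r) + C2/(1+r)^2
Discount C1: $4,343.00 / (1 + 0.077) = $4,032.50
Discount C2: $5,316.00 / (1 + 0.077)^2 = $4,583.04
NPV = -$7,350.00 + $4,032.50 + $4,583.04 = $1,265.54

$1,265.54


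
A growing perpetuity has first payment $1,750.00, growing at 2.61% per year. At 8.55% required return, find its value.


Formula: PV = C / (r - g)
Spread: r - g = 0.0855 - 0.0261 = 0.0594
Substituting: PV = $1,750.00 / 0.0594
PV = $29,461.28

$29,461.28


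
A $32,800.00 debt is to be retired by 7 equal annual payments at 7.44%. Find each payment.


Formula: PMT = PV * r / (1 - (1+r)^(-n))
Denominator: 1 - (1 + 0.0744)^(-7) = 0.394885
Numerator: $32,800.00 * 0.0744 = 2440.32
PMT = 2440.32 / 0.394885 = $6,179.83

$6,179.83


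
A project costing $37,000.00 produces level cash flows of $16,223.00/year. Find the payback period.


Formula: Payback = investment / annual cash flow
Substituting: Payback = $37,000.00 / $16,223.00
Payback = 2.2807 years

2.2807 years


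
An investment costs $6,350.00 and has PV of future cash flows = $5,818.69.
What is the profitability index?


Formula: PI = PV(cash flows) / initial investment
Substituting: PI = $5,818.69 / $6,350.00
PI = 0.9163

0.9163


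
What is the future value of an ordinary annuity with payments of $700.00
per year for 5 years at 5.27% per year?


Formula: FV = PMT * ((1+r)^n - 1) / r
Growth factor: (1 + 0.0527)^5 = 1.292776
Numerator: 1.292776 - 1 = 0.292776
FV = $700.00 * 0.292776 / 0.0527 = $3,888.86

$3,888.86


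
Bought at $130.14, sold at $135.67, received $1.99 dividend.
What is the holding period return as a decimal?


Formula: HPR = (P1 - P0 + D) / P0
Gain: $135.67 - $130.14 + $1.99 = $7.52
HPR = $7.52 / $130.14 = 0.0578

0.0578


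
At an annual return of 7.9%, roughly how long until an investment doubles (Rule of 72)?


Formula: Years ≈ 72 / r
Substituting: Years ≈ 72 / 7.9
Years ≈ 9.1

9.1 years


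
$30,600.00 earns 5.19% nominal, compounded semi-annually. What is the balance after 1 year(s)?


Formula: FV = P * (1 + r/m)^(m*t)
Period rate: r/m = 0.0519 / 2 = 0.02595
Total periods: m*t = 2 * 1 = 2
Growth factor: (1 + 0.02595)^2 = 1.052573
FV = $30,600.00 * 1.052573 = $32,208.75

$32,208.75


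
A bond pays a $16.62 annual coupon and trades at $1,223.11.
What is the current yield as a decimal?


Formula: Current yield = annual coupon / price
Substituting: CY = $16.62 / $1,223.11
CY = 0.013588

0.013588


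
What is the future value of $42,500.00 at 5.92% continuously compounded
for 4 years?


Formula: FV = P * e^(r*t)
Exponent: r*t = 0.0592 * 4 = 0.2368
e^(0.2368) = 1.267188
FV = $42,500.00 * 1.267188 = $53,855.48

$53,855.48


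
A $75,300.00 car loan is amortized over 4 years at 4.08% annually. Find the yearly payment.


Formula: PMT = PV * r / (1 - (1+r)^(-n))
Denominator: 1 - (1 + 0.0408)^(-4) = 0.147821
Numerator: $75,300.00 * 0.0408 = 3072.24
PMT = 3072.24 / 0.147821 = $20,783.53

$20,783.53


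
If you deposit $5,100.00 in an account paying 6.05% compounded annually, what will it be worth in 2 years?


Formula: FV = P * (1 + r)^n
Substituting: FV = $5,100.00 * (1 + 0.0605)^2
Growth factor: (1.0605)^2 = 1.12466
FV = $5,100.00 * 1.12466 = $5,735.77

$5,735.77


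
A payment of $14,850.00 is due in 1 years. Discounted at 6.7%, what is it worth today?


Formula: PV = FV / (1 + r)^n
Substituting: PV = $14,850.00 / (1 + 0.067)^1
Discount factor: (1.067)^1 = 1.067
PV = $14,850.00 / 1.067 = $13,917.53

$13,917.53


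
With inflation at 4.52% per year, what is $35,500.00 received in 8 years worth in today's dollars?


Formula: Real value = nominal / (1 + inflation)^years
Price level: (1 + 0.0452)^8 = 1.424279
Real value = $35,500.00 / 1.424279 = $24,924.88

$24,924.88


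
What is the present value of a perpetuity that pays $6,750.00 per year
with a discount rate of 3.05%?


Formula: PV = C / r
Substituting: PV = $6,750.00 / 0.0305
PV = $221,311.48

$221,311.48


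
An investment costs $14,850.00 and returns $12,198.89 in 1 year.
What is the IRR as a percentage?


Formula: IRR = C1/C0 - 1
Substituting: IRR = $12,198.89 / $14,850.00 - 1
Ratio: 0.821474 - 1 = -0.178526
IRR = -17.8526%

-17.8526%


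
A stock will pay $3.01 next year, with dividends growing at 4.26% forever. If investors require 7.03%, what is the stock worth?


Formula: P = D1 / (r - g)
Spread: r - g = 0.0703 - 0.0426 = 0.0277
Substituting: P = $3.01 / 0.0277
P = $108.66

$108.66


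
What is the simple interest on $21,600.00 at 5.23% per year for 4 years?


Formula: I = P * r * t
Substituting: I = $21,600.00 * 0.0523 * 4
Step: I = $21,600.00 * 0.2092
I = $4,518.72

$4,518.72


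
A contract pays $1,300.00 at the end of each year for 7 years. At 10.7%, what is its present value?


Formula: PV = PMT * (1 - (1+r)^(-n)) / r
Discount factor: (1 + 0.107)^(-7) = 0.49087
Bracket: 1 - 0.49087 = 0.50913
PV = $1,300.00 * 0.50913 / 0.107 = $6,185.69

$6,185.69


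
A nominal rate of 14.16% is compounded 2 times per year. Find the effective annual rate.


Formula: EAR = (1 + r/m)^m - 1
Period rate: r/m = 0.1416 / 2 = 0.0708
Compounding: (1 + 0.0708)^2 = 1.146613
EAR = 1.146613 - 1 = 0.146613

0.146613


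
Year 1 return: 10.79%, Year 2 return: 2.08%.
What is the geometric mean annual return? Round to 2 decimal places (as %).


Formula: Geometric mean = ((1+r1)*(1+r2))^(1/2) - 1
Product: (1 + 0.1079) * (1 + 0.0208) = 1.1079 * 1.0208 = 1.130944
Square root: 1.130944^0.5 = 1.063459
Geometric mean = 1.063459 - 1 = 0.063459
As percentage: 6.35%

6.35%


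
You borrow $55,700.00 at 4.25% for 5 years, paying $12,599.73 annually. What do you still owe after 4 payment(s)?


Formula: Balance = PV*(1+r)^k - PMT*((1+r)^k - 1)/r
Growth: (1 + 0.0425)^4 = 1.181148
Accumulated factor: ((1+r)^k - 1)/r = 4.262302
Balance = $55,700.00 * 1.181148 - $12,599.73 * 4.262302
Balance = $12,086.08

$12,086.08


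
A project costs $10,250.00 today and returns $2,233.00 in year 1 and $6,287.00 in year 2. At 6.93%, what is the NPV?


Formula: NPV = C0 + C1/(1+r) + C2/(1+r)^2
Discount C1: $2,233.00 / (1 + 0.0693) = $2,088.28
Discount C2: $6,287.00 / (1 + 0.0693)^2 = $5,498.50
NPV = -$10,250.00 + $2,088.28 + $5,498.50 = -$2,663.22

-$2,663.22


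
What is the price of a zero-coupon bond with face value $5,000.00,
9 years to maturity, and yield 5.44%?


Formula: Price = FV / (1 + r)^n
Substituting: Price = $5,000.00 / (1 + 0.0544)^9
Discount factor: (1.0544)^9 = 1.610826
Price = $5,000.00 / 1.610826 = $3,104.00

$3,104.00


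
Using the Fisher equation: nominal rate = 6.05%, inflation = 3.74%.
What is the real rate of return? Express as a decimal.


Formula: (1 + r_real) = (1 + r_nom) / (1 + inflation)
Substituting: (1 + r_real) = 1.0605 / 1.0374
(1 + r_real) = 1.022267
r_real = 1.022267 - 1 = 0.022267

0.022267


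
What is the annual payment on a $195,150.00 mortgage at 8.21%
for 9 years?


Formula: PMT = PV * r / (1 - (1+r)^(-n))
Denominator: 1 - (1 + 0.0821)^(-9) = 0.508421
Numerator: $195,150.00 * 0.0821 = 16021.815
PMT = 16021.815 / 0.508421 = $31,512.90

$31,512.90


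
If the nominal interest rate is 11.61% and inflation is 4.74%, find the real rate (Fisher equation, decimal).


Formula: (1 + r_real) = (1 + r_nom) / (1 + inflation)
Substituting: (1 + r_real) = 1.1161 / 1.0474
(1 + r_real) = 1.065591
r_real = 1.065591 - 1 = 0.065591

0.065591


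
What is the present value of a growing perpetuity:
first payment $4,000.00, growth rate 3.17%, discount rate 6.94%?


Formula: PV = C / (r - g)
Spread: r - g = 0.0694 - 0.0317 = 0.0377
Substituting: PV = $4,000.00 / 0.0377
PV = $106,100.80

$106,100.80


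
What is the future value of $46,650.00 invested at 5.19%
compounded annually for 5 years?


Formula: FV = P * (1 + r)^n
Substituting: FV = $46,650.00 * (1 + 0.0519)^5
Growth factor: (1.0519)^5 = 1.287871
FV = $46,650.00 * 1.287871 = $60,079.17

$60,079.17


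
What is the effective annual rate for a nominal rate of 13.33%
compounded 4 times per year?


Formula: EAR = (1 + r/m)^m - 1
Period rate: r/m = 0.1333 / 4 = 0.033325
Compounding: (1 + 0.033325)^4 = 1.140113
EAR = 1.140113 - 1 = 0.140113

0.140113


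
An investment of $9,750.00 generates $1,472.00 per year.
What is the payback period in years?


Formula: Payback = investment / annual cash flow
Substituting: Payback = $9,750.00 / $1,472.00
Payback = 6.6236 years

6.6236 years


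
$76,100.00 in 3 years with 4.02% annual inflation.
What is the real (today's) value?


Formula: Real value = nominal / (1 + inflation)^years
Price level: (1 + 0.0402)^3 = 1.125513
Real value = $76,100.00 / 1.125513 = $67,613.61

$67,613.61


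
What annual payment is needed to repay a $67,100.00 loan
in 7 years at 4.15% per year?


Formula: PMT = PV * r / (1 - (1+r)^(-n))
Denominator: 1 - (1 + 0.0415)^(-7) = 0.24771
Numerator: $67,100.00 * 0.0415 = 2784.65
PMT = 2784.65 / 0.24771 = $11,241.56

$11,241.56


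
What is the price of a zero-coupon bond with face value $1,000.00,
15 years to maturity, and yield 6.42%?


Formula: Price = FV / (1 + r)^n
Substituting: Price = $1,000.00 / (1 + 0.0642)^15
Discount factor: (1.0642)^15 = 2.543014
Price = $1,000.00 / 2.543014 = $393.23

$393.23


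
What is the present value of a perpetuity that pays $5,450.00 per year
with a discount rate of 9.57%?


Formula: PV = C / r
Substituting: PV = $5,450.00 / 0.0957
PV = $56,948.80

$56,948.80


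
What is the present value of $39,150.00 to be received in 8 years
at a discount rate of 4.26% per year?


Formula: PV = FV / (1 + r)^n
Substituting: PV = $39,150.00 / (1 + 0.0426)^8
Discount factor: (1.0426)^8 = 1.396181
PV = $39,150.00 / 1.396181 = $28,040.77

$28,040.77


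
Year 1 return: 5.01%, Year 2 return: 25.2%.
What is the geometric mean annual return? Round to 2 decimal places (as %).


Formula: Geometric mean = ((1+r1)*(1+r2))^(1/2) - 1
Product: (1 + 0.0501) * (1 + 0.252) = 1.0501 * 1.252 = 1.314725
Square root: 1.314725^0.5 = 1.146615
Geometric mean = 1.146615 - 1 = 0.146615
As percentage: 14.66%

14.66%


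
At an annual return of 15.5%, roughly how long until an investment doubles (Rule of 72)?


Formula: Years ≈ 72 / r
Substituting: Years ≈ 72 / 15.5
Years ≈ 4.6

4.6 years


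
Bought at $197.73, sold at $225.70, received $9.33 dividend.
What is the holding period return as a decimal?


Formula: HPR = (P1 - P0 + D) / P0
Gain: $225.70 - $197.73 + $9.33 = $37.30
HPR = $37.30 / $197.73 = 0.1886

0.1886


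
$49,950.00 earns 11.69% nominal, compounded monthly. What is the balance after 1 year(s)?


Formula: FV = P * (1 + r/m)^(m*t)
Period rate: r/m = 0.1169 / 12 = 0.009742
Total periods: m*t = 12 * 1 = 12
Growth factor: (1 + 0.009742)^12 = 1.123371
FV = $49,950.00 * 1.123371 = $56,112.40

$56,112.40


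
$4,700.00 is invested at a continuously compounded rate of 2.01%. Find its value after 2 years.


Formula: FV = P * e^(r*t)
Exponent: r*t = 0.0201 * 2 = 0.0402
e^(0.0402) = 1.041019
FV = $4,700.00 * 1.041019 = $4,892.79

$4,892.79


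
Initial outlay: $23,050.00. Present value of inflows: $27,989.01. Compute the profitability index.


Formula: PI = PV(cash flows) / initial investment
Substituting: PI = $27,989.01 / $23,050.00
PI = 1.2143

1.2143


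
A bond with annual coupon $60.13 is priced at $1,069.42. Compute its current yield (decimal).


Formula: Current yield = annual coupon / price
Substituting: CY = $60.13 / $1,069.42
CY = 0.056227

0.056227


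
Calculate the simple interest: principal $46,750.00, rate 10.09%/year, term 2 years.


Formula: I = P * r * t
Substituting: I = $46,750.00 * 0.1009 * 2
Step: I = $46,750.00 * 0.2018
I = $9,434.15

$9,434.15


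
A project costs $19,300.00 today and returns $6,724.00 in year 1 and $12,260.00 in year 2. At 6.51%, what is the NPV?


Formula: NPV = C0 + C1/(1+r) + C2/(1+r)^2
Discount C1: $6,724.00 / (1 + 0.0651) = $6,313.02
Discount C2: $12,260.00 / (1 + 0.0651)^2 = $10,807.11
NPV = -$19,300.00 + $6,313.02 + $10,807.11 = -$2,179.86

-$2,179.86


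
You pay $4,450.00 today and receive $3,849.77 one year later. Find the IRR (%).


Formula: IRR = C1/C0 - 1
Substituting: IRR = $3,849.77 / $4,450.00 - 1
Ratio: 0.865117 - 1 = -0.134883
IRR = -13.4883%

-13.4883%


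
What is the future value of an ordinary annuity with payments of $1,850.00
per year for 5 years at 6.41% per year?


Formula: FV = PMT * ((1+r)^n - 1) / r
Growth factor: (1 + 0.0641)^5 = 1.364307
Numerator: 1.364307 - 1 = 0.364307
FV = $1,850.00 * 0.364307 / 0.0641 = $10,514.33

$10,514.33


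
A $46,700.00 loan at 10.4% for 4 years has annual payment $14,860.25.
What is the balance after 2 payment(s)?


Formula: Balance = PV*(1+r)^k - PMT*((1+r)^k - 1)/r
Growth: (1 + 0.104)^2 = 1.218816
Accumulated factor: ((1+r)^k - 1)/r = 2.104
Balance = $46,700.00 * 1.218816 - $14,860.25 * 2.104
Balance = $25,652.74

$25,652.74


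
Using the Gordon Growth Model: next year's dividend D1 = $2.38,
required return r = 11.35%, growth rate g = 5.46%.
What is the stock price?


Formula: P = D1 / (r - g)
Spread: r - g = 0.1135 - 0.0546 = 0.0589
Substituting: P = $2.38 / 0.0589
P = $40.41

$40.41


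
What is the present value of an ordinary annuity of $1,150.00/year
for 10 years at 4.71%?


Formula: PV = PMT * (1 - (1+r)^(-n)) / r
Discount factor: (1 + 0.0471)^(-10) = 0.631129
Bracket: 1 - 0.631129 = 0.368871
PV = $1,150.00 * 0.368871 / 0.0471 = $9,006.39

$9,006.39


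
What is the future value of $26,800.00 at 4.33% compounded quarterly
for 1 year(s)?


Formula: FV = P * (1 + r/m)^(m*t)
Period rate: r/m = 0.0433 / 4 = 0.010825
Total periods: m*t = 4 * 1 = 4
Growth factor: (1 + 0.010825)^4 = 1.044008
FV = $26,800.00 * 1.044008 = $27,979.42

$27,979.42


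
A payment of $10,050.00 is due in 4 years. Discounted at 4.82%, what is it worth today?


Formula: PV = FV / (1 + r)^n
Substituting: PV = $10,050.00 / (1 + 0.0482)^4
Discount factor: (1.0482)^4 = 1.207193
PV = $10,050.00 / 1.207193 = $8,325.10

$8,325.10


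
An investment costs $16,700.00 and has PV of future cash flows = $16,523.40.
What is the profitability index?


Formula: PI = PV(cash flows) / initial investment
Substituting: PI = $16,523.40 / $16,700.00
PI = 0.9894

0.9894


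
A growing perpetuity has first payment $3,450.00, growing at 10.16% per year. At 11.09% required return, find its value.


Formula: PV = C / (r - g)
Spread: r - g = 0.1109 - 0.1016 = 0.0093
Substituting: PV = $3,450.00 / 0.0093
PV = $370,967.74

$370,967.74


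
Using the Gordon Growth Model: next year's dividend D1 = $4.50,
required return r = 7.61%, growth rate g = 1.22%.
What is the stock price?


Formula: P = D1 / (r - g)
Spread: r - g = 0.0761 - 0.0122 = 0.0639
Substituting: P = $4.50 / 0.0639
P = $70.42

$70.42


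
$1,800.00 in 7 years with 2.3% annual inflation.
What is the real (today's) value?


Formula: Real value = nominal / (1 + inflation)^years
Price level: (1 + 0.023)^7 = 1.172545
Real value = $1,800.00 / 1.172545 = $1,535.12

$1,535.12


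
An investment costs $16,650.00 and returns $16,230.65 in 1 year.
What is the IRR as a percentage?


Formula: IRR = C1/C0 - 1
Substituting: IRR = $16,230.65 / $16,650.00 - 1
Ratio: 0.974814 - 1 = -0.025186
IRR = -2.5186%

-2.5186%


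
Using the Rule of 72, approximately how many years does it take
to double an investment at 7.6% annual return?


Formula: Years ≈ 72 / r
Substituting: Years ≈ 72 / 7.6
Years ≈ 9.5

9.5 years


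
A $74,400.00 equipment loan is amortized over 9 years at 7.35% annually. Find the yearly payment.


Formula: PMT = PV * r / (1 - (1+r)^(-n))
Denominator: 1 - (1 + 0.0735)^(-9) = 0.47182
Numerator: $74,400.00 * 0.0735 = 5468.4
PMT = 5468.4 / 0.47182 = $11,590.00

$11,590.00


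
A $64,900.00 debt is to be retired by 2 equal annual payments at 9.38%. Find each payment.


Formula: PMT = PV * r / (1 - (1+r)^(-n))
Denominator: 1 - (1 + 0.0938)^(-2) = 0.164158
Numerator: $64,900.00 * 0.0938 = 6087.62
PMT = 6087.62 / 0.164158 = $37,083.89

$37,083.89


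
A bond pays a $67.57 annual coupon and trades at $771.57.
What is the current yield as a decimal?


Formula: Current yield = annual coupon / price
Substituting: CY = $67.57 / $771.57
CY = 0.087575

0.087575


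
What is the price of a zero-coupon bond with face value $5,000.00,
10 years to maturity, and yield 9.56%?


Formula: Price = FV / (1 + r)^n
Substituting: Price = $5,000.00 / (1 + 0.0956)^10
Discount factor: (1.0956)^10 = 2.49184
Price = $5,000.00 / 2.49184 = $2,006.55

$2,006.55


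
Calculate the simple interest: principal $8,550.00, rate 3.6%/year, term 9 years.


Formula: I = P * r * t
Substituting: I = $8,550.00 * 0.036 * 9
Step: I = $8,550.00 * 0.324
I = $2,770.20

$2,770.20


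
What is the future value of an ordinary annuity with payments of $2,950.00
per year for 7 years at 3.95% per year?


Formula: FV = PMT * ((1+r)^n - 1) / r
Growth factor: (1 + 0.0395)^7 = 1.31151
Numerator: 1.31151 - 1 = 0.31151
FV = $2,950.00 * 0.31151 / 0.0395 = $23,264.64

$23,264.64


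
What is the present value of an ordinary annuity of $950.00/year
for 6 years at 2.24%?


Formula: PV = PMT * (1 - (1+r)^(-n)) / r
Discount factor: (1 + 0.0224)^(-6) = 0.875538
Bracket: 1 - 0.875538 = 0.124462
PV = $950.00 * 0.124462 / 0.0224 = $5,278.53

$5,278.53


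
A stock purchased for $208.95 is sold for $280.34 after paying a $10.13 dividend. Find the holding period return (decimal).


Formula: HPR = (P1 - P0 + D) / P0
Gain: $280.34 - $208.95 + $10.13 = $81.52
HPR = $81.52 / $208.95 = 0.3901

0.3901


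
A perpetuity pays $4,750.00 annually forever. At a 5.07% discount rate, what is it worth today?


Formula: PV = C / r
Substituting: PV = $4,750.00 / 0.0507
PV = $93,688.36

$93,688.36


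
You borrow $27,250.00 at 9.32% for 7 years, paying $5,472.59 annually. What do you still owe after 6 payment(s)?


Formula: Balance = PV*(1+r)^k - PMT*((1+r)^k - 1)/r
Growth: (1 + 0.0932)^6 = 1.706859
Accumulated factor: ((1+r)^k - 1)/r = 7.584328
Balance = $27,250.00 * 1.706859 - $5,472.59 * 7.584328
Balance = $5,006.00

$5,006.00


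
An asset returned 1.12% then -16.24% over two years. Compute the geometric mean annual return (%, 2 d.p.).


Formula: Geometric mean = ((1+r1)*(1+r2))^(1/2) - 1
Product: (1 + 0.0112) * (1 + -0.1624) = 1.0112 * 0.8376 = 0.846981
Square root: 0.846981^0.5 = 0.920316
Geometric mean = 0.920316 - 1 = -0.079684
As percentage: -7.97%

-7.97%


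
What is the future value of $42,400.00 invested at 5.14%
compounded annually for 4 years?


Formula: FV = P * (1 + r)^n
Substituting: FV = $42,400.00 * (1 + 0.0514)^4
Growth factor: (1.0514)^4 = 1.222002
FV = $42,400.00 * 1.222002 = $51,812.88

$51,812.88


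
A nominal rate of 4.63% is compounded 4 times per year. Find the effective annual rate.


Formula: EAR = (1 + r/m)^m - 1
Period rate: r/m = 0.0463 / 4 = 0.011575
Compounding: (1 + 0.011575)^4 = 1.04711
EAR = 1.04711 - 1 = 0.04711

0.04711


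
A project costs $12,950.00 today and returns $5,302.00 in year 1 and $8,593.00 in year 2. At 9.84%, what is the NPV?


Formula: NPV = C0 + C1/(1+r) + C2/(1+r)^2
Discount C1: $5,302.00 / (1 + 0.0984) = $4,827.02
Discount C2: $8,593.00 / (1 + 0.0984)^2 = $7,122.36
NPV = -$12,950.00 + $4,827.02 + $7,122.36 = -$1,000.62

-$1,000.62


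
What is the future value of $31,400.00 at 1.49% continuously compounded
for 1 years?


Formula: FV = P * e^(r*t)
Exponent: r*t = 0.0149 * 1 = 0.0149
e^(0.0149) = 1.015012
FV = $31,400.00 * 1.015012 = $31,871.36

$31,871.36


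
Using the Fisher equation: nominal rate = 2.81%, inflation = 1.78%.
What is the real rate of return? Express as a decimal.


Formula: (1 + r_real) = (1 + r_nom) / (1 + inflation)
Substituting: (1 + r_real) = 1.0281 / 1.0178
(1 + r_real) = 1.01012
r_real = 1.01012 - 1 = 0.01012

0.01012


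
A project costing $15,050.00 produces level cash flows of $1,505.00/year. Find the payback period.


Formula: Payback = investment / annual cash flow
Substituting: Payback = $15,050.00 / $1,505.00
Payback = 10.0 years

10.0 years


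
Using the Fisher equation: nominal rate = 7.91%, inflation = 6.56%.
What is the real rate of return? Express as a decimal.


Formula: (1 + r_real) = (1 + r_nom) / (1 + inflation)
Substituting: (1 + r_real) = 1.0791 / 1.0656
(1 + r_real) = 1.012669
r_real = 1.012669 - 1 = 0.012669

0.012669


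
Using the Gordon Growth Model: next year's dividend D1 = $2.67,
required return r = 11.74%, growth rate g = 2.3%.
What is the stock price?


Formula: P = D1 / (r - g)
Spread: r - g = 0.1174 - 0.023 = 0.0944
Substituting: P = $2.67 / 0.0944
P = $28.28

$28.28


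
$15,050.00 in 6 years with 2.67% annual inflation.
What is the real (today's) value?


Formula: Real value = nominal / (1 + inflation)^years
Price level: (1 + 0.0267)^6 = 1.171282
Real value = $15,050.00 / 1.171282 = $12,849.17

$12,849.17


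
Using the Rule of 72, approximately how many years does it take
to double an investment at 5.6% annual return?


Formula: Years ≈ 72 / r
Substituting: Years ≈ 72 / 5.6
Years ≈ 12.9

12.9 years


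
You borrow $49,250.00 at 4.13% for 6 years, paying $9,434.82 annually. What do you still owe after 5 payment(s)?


Formula: Balance = PV*(1+r)^k - PMT*((1+r)^k - 1)/r
Growth: (1 + 0.0413)^5 = 1.224276
Accumulated factor: ((1+r)^k - 1)/r = 5.430412
Balance = $49,250.00 * 1.224276 - $9,434.82 * 5.430412
Balance = $9,060.63

$9,060.63
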